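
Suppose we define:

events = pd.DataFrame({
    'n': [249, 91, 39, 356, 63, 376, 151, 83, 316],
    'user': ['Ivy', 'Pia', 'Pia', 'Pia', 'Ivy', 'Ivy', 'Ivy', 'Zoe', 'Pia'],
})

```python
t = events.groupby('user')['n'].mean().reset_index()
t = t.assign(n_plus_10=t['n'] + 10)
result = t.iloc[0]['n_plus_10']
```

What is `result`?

219.75

group by user, mean of n:
user
Ivy    209.75
Pia    200.50
Zoe     83.00
Name: n, dtype: float64
reset_index():
  user       n
0  Ivy  209.75
1  Pia  200.50
2  Zoe   83.00
add column n_plus_10 = t['n'] + 10:
  user       n  n_plus_10
0  Ivy  209.75     219.75
1  Pia  200.50     210.50
2  Zoe   83.00      93.00
Then the value at position 0, column 'n_plus_10': 219.75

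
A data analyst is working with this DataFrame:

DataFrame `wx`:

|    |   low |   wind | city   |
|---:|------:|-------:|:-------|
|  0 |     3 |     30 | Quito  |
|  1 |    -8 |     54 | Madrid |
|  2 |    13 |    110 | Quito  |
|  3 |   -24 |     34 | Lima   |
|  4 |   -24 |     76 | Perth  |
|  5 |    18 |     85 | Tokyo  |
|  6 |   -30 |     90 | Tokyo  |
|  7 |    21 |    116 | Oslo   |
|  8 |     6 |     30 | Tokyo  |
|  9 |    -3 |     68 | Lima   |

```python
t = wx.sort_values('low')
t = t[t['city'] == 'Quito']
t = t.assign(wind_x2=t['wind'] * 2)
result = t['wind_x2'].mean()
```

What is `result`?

sort by low:
   low  wind    city
6  -30    90   Tokyo
3  -24    34    Lima
4  -24    76   Perth
1   -8    54  Madrid
9   -3    68    Lima
0    3    30   Quito
8    6    30   Tokyo
2   13   110   Quito
5   18    85   Tokyo
7   21   116    Oslo
filter rows where city == 'Quito':
   low  wind   city
0    3    30  Quito
2   13   110  Quito
add column wind_x2 = t['wind'] * 2:
   low  wind   city  wind_x2
0    3    30  Quito       60
2   13   110  Quito      220

140.0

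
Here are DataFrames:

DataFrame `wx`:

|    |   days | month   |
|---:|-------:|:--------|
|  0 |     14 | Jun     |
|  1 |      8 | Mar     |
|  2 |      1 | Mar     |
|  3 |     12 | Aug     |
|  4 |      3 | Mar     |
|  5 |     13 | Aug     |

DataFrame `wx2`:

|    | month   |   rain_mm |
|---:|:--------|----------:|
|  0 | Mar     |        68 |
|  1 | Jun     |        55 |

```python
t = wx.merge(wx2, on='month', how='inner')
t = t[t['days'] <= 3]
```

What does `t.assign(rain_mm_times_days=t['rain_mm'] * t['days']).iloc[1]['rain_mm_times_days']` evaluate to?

204

merge on 'month' (how='inner') → 4 rows:
   days month  rain_mm
0    14   Jun       55
1     8   Mar       68
2     1   Mar       68
3     3   Mar       68
filter rows where days <= 3:
   days month  rain_mm
2     1   Mar       68
3     3   Mar       68
add column rain_mm_times_days = t['rain_mm'] * t['days']:
   days month  rain_mm  rain_mm_times_days
2     1   Mar       68                  68
3     3   Mar       68                 204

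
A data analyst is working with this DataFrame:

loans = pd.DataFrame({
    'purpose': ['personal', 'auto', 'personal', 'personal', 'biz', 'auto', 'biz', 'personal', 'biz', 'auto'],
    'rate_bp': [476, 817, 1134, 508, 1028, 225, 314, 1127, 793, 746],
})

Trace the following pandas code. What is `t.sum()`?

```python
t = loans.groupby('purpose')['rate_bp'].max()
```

2979

group by purpose, max of rate_bp:
purpose
auto         817
biz         1028
personal    1134
Name: rate_bp, dtype: int64
Finally, sum of the resulting series = 2979.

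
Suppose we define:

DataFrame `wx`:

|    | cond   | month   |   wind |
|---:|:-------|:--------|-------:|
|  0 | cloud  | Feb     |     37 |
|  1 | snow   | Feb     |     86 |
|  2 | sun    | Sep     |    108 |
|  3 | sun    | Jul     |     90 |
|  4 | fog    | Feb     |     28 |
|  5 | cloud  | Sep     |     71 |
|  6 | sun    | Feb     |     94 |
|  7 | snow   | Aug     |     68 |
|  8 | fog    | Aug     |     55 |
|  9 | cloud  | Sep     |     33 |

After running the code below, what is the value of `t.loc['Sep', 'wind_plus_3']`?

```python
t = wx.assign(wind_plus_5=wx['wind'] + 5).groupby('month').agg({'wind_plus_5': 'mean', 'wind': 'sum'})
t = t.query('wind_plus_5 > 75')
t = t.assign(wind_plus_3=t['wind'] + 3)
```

215

add column wind_plus_5 = wx['wind'] + 5:
    cond month  wind  wind_plus_5
0  cloud   Feb    37           42
1   snow   Feb    86           91
2    sun   Sep   108          113
3    sun   Jul    90           95
4    fog   Feb    28           33
5  cloud   Sep    71           76
6    sun   Feb    94           99
7   snow   Aug    68           73
8    fog   Aug    55           60
9  cloud   Sep    33           38
group by month: mean(wind_plus_5), sum(wind):
       wind_plus_5  wind
month                   
Aug      66.500000   123
Feb      66.250000   245
Jul      95.000000    90
Sep      75.666667   212
filter rows where wind_plus_5 > 75:
       wind_plus_5  wind
month                   
Jul      95.000000    90
Sep      75.666667   212
add column wind_plus_3 = t['wind'] + 3:
       wind_plus_5  wind  wind_plus_3
month                                
Jul      95.000000    90           93
Sep      75.666667   212          215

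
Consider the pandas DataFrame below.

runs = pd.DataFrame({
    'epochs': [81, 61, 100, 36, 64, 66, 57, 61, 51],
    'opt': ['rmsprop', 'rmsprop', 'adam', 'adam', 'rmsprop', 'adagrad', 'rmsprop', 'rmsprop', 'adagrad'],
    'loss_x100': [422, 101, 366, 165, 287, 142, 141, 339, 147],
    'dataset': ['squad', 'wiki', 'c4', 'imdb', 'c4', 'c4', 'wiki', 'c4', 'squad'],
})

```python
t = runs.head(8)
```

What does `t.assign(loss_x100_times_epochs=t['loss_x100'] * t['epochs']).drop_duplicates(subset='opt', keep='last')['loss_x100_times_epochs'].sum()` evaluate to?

take first 8 rows:
   epochs      opt  loss_x100 dataset
0      81  rmsprop        422   squad
1      61  rmsprop        101    wiki
2     100     adam        366      c4
3      36     adam        165    imdb
4      64  rmsprop        287      c4
5      66  adagrad        142      c4
6      57  rmsprop        141    wiki
7      61  rmsprop        339      c4
add column loss_x100_times_epochs = t['loss_x100'] * t['epochs']:
   epochs      opt  loss_x100 dataset  loss_x100_times_epochs
0      81  rmsprop        422   squad                   34182
1      61  rmsprop        101    wiki                    6161
2     100     adam        366      c4                   36600
3      36     adam        165    imdb                    5940
4      64  rmsprop        287      c4                   18368
5      66  adagrad        142      c4                    9372
6      57  rmsprop        141    wiki                    8037
7      61  rmsprop        339      c4                   20679
drop duplicate opt (keep=last):
   epochs      opt  loss_x100 dataset  loss_x100_times_epochs
3      36     adam        165    imdb                    5940
5      66  adagrad        142      c4                    9372
7      61  rmsprop        339      c4                   20679
Finally, sum of column 'loss_x100_times_epochs' = 35991.

35991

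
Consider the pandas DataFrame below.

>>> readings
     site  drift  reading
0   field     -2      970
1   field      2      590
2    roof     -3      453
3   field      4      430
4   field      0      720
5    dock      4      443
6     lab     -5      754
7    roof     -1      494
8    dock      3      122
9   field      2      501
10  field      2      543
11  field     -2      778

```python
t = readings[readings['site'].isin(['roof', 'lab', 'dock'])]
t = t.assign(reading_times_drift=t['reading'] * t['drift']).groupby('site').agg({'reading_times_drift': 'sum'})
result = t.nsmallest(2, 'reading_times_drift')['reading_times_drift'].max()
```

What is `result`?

filter rows where site in ['roof', 'lab', 'dock']:
   site  drift  reading
2  roof     -3      453
5  dock      4      443
6   lab     -5      754
7  roof     -1      494
8  dock      3      122
add column reading_times_drift = t['reading'] * t['drift']:
   site  drift  reading  reading_times_drift
2  roof     -3      453                -1359
5  dock      4      443                 1772
6   lab     -5      754                -3770
7  roof     -1      494                 -494
8  dock      3      122                  366
group by site, sum of reading_times_drift:
      reading_times_drift
site                     
dock                 2138
lab                 -3770
roof                -1853
take 2 rows with smallest reading_times_drift:
      reading_times_drift
site                     
lab                 -3770
roof                -1853
Taking the max of column 'reading_times_drift' gives -1853.

-1853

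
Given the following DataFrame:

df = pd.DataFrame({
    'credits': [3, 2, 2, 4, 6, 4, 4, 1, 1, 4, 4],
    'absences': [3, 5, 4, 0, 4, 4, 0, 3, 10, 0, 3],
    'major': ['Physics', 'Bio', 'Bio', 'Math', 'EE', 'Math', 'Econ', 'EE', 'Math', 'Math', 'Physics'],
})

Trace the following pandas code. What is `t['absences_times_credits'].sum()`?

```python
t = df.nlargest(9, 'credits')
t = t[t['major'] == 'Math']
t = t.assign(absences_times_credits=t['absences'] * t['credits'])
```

16

take 9 rows with largest credits:
    credits  absences    major
4         6         4       EE
3         4         0     Math
5         4         4     Math
6         4         0     Econ
9         4         0     Math
10        4         3  Physics
0         3         3  Physics
1         2         5      Bio
2         2         4      Bio
filter rows where major == 'Math':
   credits  absences major
3        4         0  Math
5        4         4  Math
9        4         0  Math
add column absences_times_credits = t['absences'] * t['credits']:
   credits  absences major  absences_times_credits
3        4         0  Math                       0
5        4         4  Math                      16
9        4         0  Math                       0
Finally, sum of column 'absences_times_credits' = 16.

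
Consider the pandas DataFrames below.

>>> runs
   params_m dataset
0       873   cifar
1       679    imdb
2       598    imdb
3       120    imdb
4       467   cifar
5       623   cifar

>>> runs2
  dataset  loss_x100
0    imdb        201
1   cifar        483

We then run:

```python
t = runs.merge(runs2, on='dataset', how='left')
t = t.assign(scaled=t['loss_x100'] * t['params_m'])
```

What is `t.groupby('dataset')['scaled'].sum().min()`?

merge on 'dataset' (how='left') → 6 rows:
   params_m dataset  loss_x100
0       873   cifar        483
1       679    imdb        201
2       598    imdb        201
3       120    imdb        201
4       467   cifar        483
5       623   cifar        483
add column scaled = t['loss_x100'] * t['params_m']:
   params_m dataset  loss_x100  scaled
0       873   cifar        483  421659
1       679    imdb        201  136479
2       598    imdb        201  120198
3       120    imdb        201   24120
4       467   cifar        483  225561
5       623   cifar        483  300909
group by dataset, sum of scaled:
dataset
cifar    948129
imdb     280797
Name: scaled, dtype: int64

280797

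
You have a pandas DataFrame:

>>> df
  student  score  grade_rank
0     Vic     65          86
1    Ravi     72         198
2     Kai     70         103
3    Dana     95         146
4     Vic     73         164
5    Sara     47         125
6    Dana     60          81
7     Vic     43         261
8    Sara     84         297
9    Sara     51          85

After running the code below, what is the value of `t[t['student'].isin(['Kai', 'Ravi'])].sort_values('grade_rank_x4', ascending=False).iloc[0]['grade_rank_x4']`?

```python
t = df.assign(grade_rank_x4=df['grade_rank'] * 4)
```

add column grade_rank_x4 = df['grade_rank'] * 4:
  student  score  grade_rank  grade_rank_x4
0     Vic     65          86            344
1    Ravi     72         198            792
2     Kai     70         103            412
3    Dana     95         146            584
4     Vic     73         164            656
5    Sara     47         125            500
6    Dana     60          81            324
7     Vic     43         261           1044
8    Sara     84         297           1188
9    Sara     51          85            340
filter rows where student in ['Kai', 'Ravi']:
  student  score  grade_rank  grade_rank_x4
1    Ravi     72         198            792
2     Kai     70         103            412
sort by grade_rank_x4 descending:
  student  score  grade_rank  grade_rank_x4
1    Ravi     72         198            792
2     Kai     70         103            412

792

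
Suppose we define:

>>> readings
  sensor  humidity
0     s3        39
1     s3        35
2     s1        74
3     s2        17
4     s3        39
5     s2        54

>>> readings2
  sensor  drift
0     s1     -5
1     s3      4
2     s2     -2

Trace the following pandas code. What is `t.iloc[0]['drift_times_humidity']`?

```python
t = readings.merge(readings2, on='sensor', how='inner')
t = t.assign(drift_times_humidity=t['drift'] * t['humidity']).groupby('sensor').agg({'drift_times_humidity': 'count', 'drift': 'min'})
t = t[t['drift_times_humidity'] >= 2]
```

merge on 'sensor' (how='inner') → 6 rows:
  sensor  humidity  drift
0     s3        39      4
1     s3        35      4
2     s1        74     -5
3     s2        17     -2
4     s3        39      4
5     s2        54     -2
add column drift_times_humidity = t['drift'] * t['humidity']:
  sensor  humidity  drift  drift_times_humidity
0     s3        39      4                   156
1     s3        35      4                   140
2     s1        74     -5                  -370
3     s2        17     -2                   -34
4     s3        39      4                   156
5     s2        54     -2                  -108
group by sensor: count(drift_times_humidity), min(drift):
        drift_times_humidity  drift
sensor                             
s1                         1     -5
s2                         2     -2
s3                         3      4
filter rows where drift_times_humidity >= 2:
        drift_times_humidity  drift
sensor                             
s2                         2     -2
s3                         3      4

2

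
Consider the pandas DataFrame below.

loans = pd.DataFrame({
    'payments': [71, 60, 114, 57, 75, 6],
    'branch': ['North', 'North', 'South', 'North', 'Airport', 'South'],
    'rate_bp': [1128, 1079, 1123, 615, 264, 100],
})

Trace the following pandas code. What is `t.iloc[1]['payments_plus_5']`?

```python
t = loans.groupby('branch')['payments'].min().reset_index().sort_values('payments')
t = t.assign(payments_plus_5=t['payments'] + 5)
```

group by branch, min of payments:
branch
Airport    75
North      57
South       6
Name: payments, dtype: int64
reset_index():
    branch  payments
0  Airport        75
1    North        57
2    South         6
sort by payments:
    branch  payments
2    South         6
1    North        57
0  Airport        75
add column payments_plus_5 = t['payments'] + 5:
    branch  payments  payments_plus_5
2    South         6               11
1    North        57               62
0  Airport        75               80

62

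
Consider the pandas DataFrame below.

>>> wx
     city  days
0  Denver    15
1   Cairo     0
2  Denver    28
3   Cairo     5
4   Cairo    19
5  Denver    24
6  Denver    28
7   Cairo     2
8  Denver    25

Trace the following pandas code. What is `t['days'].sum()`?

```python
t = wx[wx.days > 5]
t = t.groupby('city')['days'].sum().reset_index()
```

139

filter rows where days > 5:
     city  days
0  Denver    15
2  Denver    28
4   Cairo    19
5  Denver    24
6  Denver    28
8  Denver    25
group by city, sum of days:
city
Cairo      19
Denver    120
Name: days, dtype: int64
reset_index():
     city  days
0   Cairo    19
1  Denver   120
So sum() = 139.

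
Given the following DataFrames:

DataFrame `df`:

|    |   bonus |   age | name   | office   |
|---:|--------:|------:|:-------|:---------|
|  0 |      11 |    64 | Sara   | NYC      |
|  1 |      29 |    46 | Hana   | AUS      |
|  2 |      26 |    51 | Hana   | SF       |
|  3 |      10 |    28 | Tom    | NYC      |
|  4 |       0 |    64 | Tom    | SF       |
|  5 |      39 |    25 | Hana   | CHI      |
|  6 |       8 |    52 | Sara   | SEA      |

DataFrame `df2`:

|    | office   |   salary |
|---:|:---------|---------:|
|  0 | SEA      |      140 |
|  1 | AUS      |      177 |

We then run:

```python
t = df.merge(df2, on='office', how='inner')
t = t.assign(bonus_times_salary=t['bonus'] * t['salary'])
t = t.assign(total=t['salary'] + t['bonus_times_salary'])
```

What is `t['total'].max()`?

5310

merge on 'office' (how='inner') → 2 rows:
   bonus  age  name office  salary
0     29   46  Hana    AUS     177
1      8   52  Sara    SEA     140
add column bonus_times_salary = t['bonus'] * t['salary']:
   bonus  age  name office  salary  bonus_times_salary
0     29   46  Hana    AUS     177                5133
1      8   52  Sara    SEA     140                1120
add column total = t['salary'] + t['bonus_times_salary']:
   bonus  age  name office  salary  bonus_times_salary  total
0     29   46  Hana    AUS     177                5133   5310
1      8   52  Sara    SEA     140                1120   1260
Finally, max of column 'total' = 5310.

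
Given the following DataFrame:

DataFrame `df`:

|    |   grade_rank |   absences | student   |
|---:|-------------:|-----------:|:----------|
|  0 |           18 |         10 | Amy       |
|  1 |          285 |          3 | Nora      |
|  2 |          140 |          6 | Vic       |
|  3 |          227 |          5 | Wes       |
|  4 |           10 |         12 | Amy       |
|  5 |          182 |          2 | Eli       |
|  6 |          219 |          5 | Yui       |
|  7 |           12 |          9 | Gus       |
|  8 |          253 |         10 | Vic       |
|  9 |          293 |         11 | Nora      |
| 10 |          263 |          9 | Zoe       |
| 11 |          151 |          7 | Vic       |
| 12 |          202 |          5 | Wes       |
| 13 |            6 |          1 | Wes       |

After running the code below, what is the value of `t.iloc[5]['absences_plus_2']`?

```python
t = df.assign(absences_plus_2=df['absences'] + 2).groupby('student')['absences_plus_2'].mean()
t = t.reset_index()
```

5.66666666667

add column absences_plus_2 = df['absences'] + 2:
    grade_rank  absences student  absences_plus_2
0           18        10     Amy               12
1          285         3    Nora                5
2          140         6     Vic                8
3          227         5     Wes                7
4           10        12     Amy               14
5          182         2     Eli                4
6          219         5     Yui                7
7           12         9     Gus               11
8          253        10     Vic               12
9          293        11    Nora               13
10         263         9     Zoe               11
11         151         7     Vic                9
12         202         5     Wes                7
13           6         1     Wes                3
group by student, mean of absences_plus_2:
student
Amy     13.000000
Eli      4.000000
Gus     11.000000
Nora     9.000000
Vic      9.666667
Wes      5.666667
Yui      7.000000
Zoe     11.000000
Name: absences_plus_2, dtype: float64
reset_index():
  student  absences_plus_2
0     Amy        13.000000
1     Eli         4.000000
2     Gus        11.000000
3    Nora         9.000000
4     Vic         9.666667
5     Wes         5.666667
6     Yui         7.000000
7     Zoe        11.000000
value at position 5, column 'absences_plus_2' → 5.66666666667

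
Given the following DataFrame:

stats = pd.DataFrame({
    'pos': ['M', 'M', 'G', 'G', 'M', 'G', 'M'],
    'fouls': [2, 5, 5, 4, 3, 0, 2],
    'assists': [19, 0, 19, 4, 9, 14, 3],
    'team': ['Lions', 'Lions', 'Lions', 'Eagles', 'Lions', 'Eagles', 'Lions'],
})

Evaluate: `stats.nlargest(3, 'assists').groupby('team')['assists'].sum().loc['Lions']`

take 3 rows with largest assists:
  pos  fouls  assists    team
0   M      2       19   Lions
2   G      5       19   Lions
5   G      0       14  Eagles
group by team, sum of assists:
team
Eagles    14
Lions     38
Name: assists, dtype: int64
So loc['Lions'] = 38.

38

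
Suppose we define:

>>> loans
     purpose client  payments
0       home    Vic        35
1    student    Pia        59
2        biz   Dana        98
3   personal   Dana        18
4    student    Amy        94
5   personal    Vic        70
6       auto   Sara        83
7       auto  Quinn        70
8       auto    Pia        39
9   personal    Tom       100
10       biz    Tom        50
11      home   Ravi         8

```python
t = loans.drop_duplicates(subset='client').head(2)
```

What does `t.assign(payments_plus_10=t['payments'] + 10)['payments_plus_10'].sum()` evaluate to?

114

drop duplicate client (keep=first):
     purpose client  payments
0       home    Vic        35
1    student    Pia        59
2        biz   Dana        98
4    student    Amy        94
6       auto   Sara        83
7       auto  Quinn        70
9   personal    Tom       100
11      home   Ravi         8
take first 2 rows:
   purpose client  payments
0     home    Vic        35
1  student    Pia        59
add column payments_plus_10 = t['payments'] + 10:
   purpose client  payments  payments_plus_10
0     home    Vic        35                45
1  student    Pia        59                69
Taking the sum of column 'payments_plus_10' gives 114.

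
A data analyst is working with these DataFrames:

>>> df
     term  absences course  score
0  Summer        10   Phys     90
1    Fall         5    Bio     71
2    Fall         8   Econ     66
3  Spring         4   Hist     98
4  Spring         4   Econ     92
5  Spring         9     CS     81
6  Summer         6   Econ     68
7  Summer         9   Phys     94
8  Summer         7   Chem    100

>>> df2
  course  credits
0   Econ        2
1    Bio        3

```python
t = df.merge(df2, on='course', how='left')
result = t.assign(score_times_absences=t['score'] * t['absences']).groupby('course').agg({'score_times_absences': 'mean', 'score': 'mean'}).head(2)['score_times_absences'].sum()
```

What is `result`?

1084.0

merge on 'course' (how='left') → 9 rows:
     term  absences course  score  credits
0  Summer        10   Phys     90      NaN
1    Fall         5    Bio     71      3.0
2    Fall         8   Econ     66      2.0
3  Spring         4   Hist     98      NaN
4  Spring         4   Econ     92      2.0
5  Spring         9     CS     81      NaN
6  Summer         6   Econ     68      2.0
7  Summer         9   Phys     94      NaN
8  Summer         7   Chem    100      NaN
add column score_times_absences = t['score'] * t['absences']:
     term  absences course  score  credits  score_times_absences
0  Summer        10   Phys     90      NaN                   900
1    Fall         5    Bio     71      3.0                   355
2    Fall         8   Econ     66      2.0                   528
3  Spring         4   Hist     98      NaN                   392
4  Spring         4   Econ     92      2.0                   368
5  Spring         9     CS     81      NaN                   729
6  Summer         6   Econ     68      2.0                   408
7  Summer         9   Phys     94      NaN                   846
8  Summer         7   Chem    100      NaN                   700
group by course: mean(score_times_absences), mean(score):
        score_times_absences       score
course                                  
Bio               355.000000   71.000000
CS                729.000000   81.000000
Chem              700.000000  100.000000
Econ              434.666667   75.333333
Hist              392.000000   98.000000
Phys              873.000000   92.000000
take first 2 rows:
        score_times_absences  score
course                             
Bio                    355.0   71.0
CS                     729.0   81.0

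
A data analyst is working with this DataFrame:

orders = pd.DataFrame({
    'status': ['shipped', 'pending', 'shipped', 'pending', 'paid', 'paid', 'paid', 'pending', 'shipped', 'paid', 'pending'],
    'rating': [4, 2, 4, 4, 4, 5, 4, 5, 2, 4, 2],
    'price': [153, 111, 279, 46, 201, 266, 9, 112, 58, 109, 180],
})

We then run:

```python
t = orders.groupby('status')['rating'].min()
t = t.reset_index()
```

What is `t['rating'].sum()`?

8

group by status, min of rating:
status
paid       4
pending    2
shipped    2
Name: rating, dtype: int64
reset_index():
    status  rating
0     paid       4
1  pending       2
2  shipped       2
Taking the sum of column 'rating' gives 8.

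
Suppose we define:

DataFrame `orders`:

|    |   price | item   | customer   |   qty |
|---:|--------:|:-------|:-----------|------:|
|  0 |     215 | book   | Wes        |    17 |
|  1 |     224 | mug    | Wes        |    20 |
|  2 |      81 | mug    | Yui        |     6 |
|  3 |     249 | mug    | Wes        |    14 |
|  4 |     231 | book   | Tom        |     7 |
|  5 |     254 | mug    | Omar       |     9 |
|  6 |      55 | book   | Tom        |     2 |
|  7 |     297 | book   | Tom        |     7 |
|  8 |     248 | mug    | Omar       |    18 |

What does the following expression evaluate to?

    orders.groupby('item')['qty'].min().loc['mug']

6

group by item, min of qty:
item
book    2
mug     6
Name: qty, dtype: int64
The value at index 'mug' is 6.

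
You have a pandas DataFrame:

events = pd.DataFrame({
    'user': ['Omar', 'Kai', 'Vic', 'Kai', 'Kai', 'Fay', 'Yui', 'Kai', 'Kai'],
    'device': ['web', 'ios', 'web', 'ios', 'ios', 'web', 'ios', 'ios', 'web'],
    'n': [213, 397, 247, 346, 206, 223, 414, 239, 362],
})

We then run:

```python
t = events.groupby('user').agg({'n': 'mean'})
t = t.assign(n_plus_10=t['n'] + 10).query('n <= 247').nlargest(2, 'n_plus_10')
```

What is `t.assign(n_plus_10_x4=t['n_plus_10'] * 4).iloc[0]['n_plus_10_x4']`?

group by user, mean of n:
          n
user       
Fay   223.0
Kai   310.0
Omar  213.0
Vic   247.0
Yui   414.0
add column n_plus_10 = t['n'] + 10:
          n  n_plus_10
user                  
Fay   223.0      233.0
Kai   310.0      320.0
Omar  213.0      223.0
Vic   247.0      257.0
Yui   414.0      424.0
filter rows where n <= 247:
          n  n_plus_10
user                  
Fay   223.0      233.0
Omar  213.0      223.0
Vic   247.0      257.0
take 2 rows with largest n_plus_10:
          n  n_plus_10
user                  
Vic   247.0      257.0
Fay   223.0      233.0
add column n_plus_10_x4 = t['n_plus_10'] * 4:
          n  n_plus_10  n_plus_10_x4
user                                
Vic   247.0      257.0        1028.0
Fay   223.0      233.0         932.0
Finally, value at position 0, column 'n_plus_10_x4' = 1028.0.

1028.0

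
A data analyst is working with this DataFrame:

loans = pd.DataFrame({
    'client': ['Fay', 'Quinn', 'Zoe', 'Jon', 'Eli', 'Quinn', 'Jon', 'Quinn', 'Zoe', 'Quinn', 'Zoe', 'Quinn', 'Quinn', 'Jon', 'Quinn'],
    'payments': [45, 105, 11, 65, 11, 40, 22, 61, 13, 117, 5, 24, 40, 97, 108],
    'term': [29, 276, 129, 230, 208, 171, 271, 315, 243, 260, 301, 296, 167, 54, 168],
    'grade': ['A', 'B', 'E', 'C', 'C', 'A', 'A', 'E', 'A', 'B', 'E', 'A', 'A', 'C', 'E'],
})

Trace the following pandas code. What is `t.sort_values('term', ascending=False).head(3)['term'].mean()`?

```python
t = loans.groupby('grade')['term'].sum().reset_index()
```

group by grade, sum of term:
grade
A    1177
B     536
C     492
E     913
Name: term, dtype: int64
reset_index():
  grade  term
0     A  1177
1     B   536
2     C   492
3     E   913
sort by term descending:
  grade  term
0     A  1177
3     E   913
1     B   536
2     C   492
take first 3 rows:
  grade  term
0     A  1177
3     E   913
1     B   536
Finally, mean of column 'term' = 875.333333333.

875.333333333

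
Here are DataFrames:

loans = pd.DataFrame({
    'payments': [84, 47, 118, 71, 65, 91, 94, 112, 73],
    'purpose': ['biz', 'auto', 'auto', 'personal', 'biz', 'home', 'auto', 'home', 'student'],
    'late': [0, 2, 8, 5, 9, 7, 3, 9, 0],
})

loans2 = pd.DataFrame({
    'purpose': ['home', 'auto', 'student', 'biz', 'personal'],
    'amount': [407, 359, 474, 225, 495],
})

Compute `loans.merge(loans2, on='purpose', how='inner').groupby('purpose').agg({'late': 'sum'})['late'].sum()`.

43

merge on 'purpose' (how='inner') → 9 rows:
   payments   purpose  late  amount
0        84       biz     0     225
1        47      auto     2     359
2       118      auto     8     359
3        71  personal     5     495
4        65       biz     9     225
5        91      home     7     407
6        94      auto     3     359
7       112      home     9     407
8        73   student     0     474
group by purpose, sum of late:
          late
purpose       
auto        13
biz          9
home        16
personal     5
student      0
The sum of column 'late' is 43.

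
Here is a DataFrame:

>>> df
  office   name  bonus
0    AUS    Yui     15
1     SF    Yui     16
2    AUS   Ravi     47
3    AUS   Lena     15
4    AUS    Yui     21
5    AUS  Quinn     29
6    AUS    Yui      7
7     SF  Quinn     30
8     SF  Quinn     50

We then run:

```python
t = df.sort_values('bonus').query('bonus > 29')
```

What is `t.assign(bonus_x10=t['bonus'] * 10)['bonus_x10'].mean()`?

sort by bonus:
  office   name  bonus
6    AUS    Yui      7
0    AUS    Yui     15
3    AUS   Lena     15
1     SF    Yui     16
4    AUS    Yui     21
5    AUS  Quinn     29
7     SF  Quinn     30
2    AUS   Ravi     47
8     SF  Quinn     50
filter rows where bonus > 29:
  office   name  bonus
7     SF  Quinn     30
2    AUS   Ravi     47
8     SF  Quinn     50
add column bonus_x10 = t['bonus'] * 10:
  office   name  bonus  bonus_x10
7     SF  Quinn     30        300
2    AUS   Ravi     47        470
8     SF  Quinn     50        500
Hence 423.333333333.

423.333333333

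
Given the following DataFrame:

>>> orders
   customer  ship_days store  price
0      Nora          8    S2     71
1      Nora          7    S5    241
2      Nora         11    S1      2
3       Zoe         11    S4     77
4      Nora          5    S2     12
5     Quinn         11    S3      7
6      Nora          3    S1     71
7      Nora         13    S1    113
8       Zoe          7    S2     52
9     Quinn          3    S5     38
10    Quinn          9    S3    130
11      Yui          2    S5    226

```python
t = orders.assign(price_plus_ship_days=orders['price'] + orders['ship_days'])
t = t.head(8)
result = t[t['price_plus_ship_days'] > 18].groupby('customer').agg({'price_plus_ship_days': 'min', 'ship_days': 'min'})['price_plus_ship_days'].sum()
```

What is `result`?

add column price_plus_ship_days = orders['price'] + orders['ship_days']:
   customer  ship_days store  price  price_plus_ship_days
0      Nora          8    S2     71                    79
1      Nora          7    S5    241                   248
2      Nora         11    S1      2                    13
3       Zoe         11    S4     77                    88
4      Nora          5    S2     12                    17
5     Quinn         11    S3      7                    18
6      Nora          3    S1     71                    74
7      Nora         13    S1    113                   126
8       Zoe          7    S2     52                    59
9     Quinn          3    S5     38                    41
10    Quinn          9    S3    130                   139
11      Yui          2    S5    226                   228
take first 8 rows:
  customer  ship_days store  price  price_plus_ship_days
0     Nora          8    S2     71                    79
1     Nora          7    S5    241                   248
2     Nora         11    S1      2                    13
3      Zoe         11    S4     77                    88
4     Nora          5    S2     12                    17
5    Quinn         11    S3      7                    18
6     Nora          3    S1     71                    74
7     Nora         13    S1    113                   126
filter rows where price_plus_ship_days > 18:
  customer  ship_days store  price  price_plus_ship_days
0     Nora          8    S2     71                    79
1     Nora          7    S5    241                   248
3      Zoe         11    S4     77                    88
6     Nora          3    S1     71                    74
7     Nora         13    S1    113                   126
group by customer: min(price_plus_ship_days), min(ship_days):
          price_plus_ship_days  ship_days
customer                                 
Nora                        74          3
Zoe                         88         11
Taking the sum of column 'price_plus_ship_days' gives 162.

162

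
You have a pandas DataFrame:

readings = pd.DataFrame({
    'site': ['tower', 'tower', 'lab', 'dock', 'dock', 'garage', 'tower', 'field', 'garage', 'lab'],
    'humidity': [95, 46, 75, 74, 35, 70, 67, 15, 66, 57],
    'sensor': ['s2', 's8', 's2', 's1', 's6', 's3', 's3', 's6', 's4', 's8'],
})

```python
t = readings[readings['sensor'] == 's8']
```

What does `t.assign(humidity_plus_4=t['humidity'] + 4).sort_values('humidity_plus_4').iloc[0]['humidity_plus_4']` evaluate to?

filter rows where sensor == 's8':
    site  humidity sensor
1  tower        46     s8
9    lab        57     s8
add column humidity_plus_4 = t['humidity'] + 4:
    site  humidity sensor  humidity_plus_4
1  tower        46     s8               50
9    lab        57     s8               61
sort by humidity_plus_4:
    site  humidity sensor  humidity_plus_4
1  tower        46     s8               50
9    lab        57     s8               61
Then the value at position 0, column 'humidity_plus_4': 50

50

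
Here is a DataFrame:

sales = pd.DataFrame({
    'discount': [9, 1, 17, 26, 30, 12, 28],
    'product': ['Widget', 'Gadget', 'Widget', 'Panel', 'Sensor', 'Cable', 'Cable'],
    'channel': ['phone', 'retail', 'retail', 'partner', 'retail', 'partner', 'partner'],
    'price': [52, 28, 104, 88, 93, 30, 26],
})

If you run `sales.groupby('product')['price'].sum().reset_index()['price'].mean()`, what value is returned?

group by product, sum of price:
product
Cable      56
Gadget     28
Panel      88
Sensor     93
Widget    156
Name: price, dtype: int64
reset_index():
  product  price
0   Cable     56
1  Gadget     28
2   Panel     88
3  Sensor     93
4  Widget    156

84.2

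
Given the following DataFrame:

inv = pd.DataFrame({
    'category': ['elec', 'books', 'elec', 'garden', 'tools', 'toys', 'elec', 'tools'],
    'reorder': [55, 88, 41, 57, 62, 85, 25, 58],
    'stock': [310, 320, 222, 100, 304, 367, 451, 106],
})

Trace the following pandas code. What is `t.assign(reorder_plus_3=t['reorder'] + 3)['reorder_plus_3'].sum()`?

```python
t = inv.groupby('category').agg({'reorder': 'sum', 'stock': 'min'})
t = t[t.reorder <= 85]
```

group by category: sum(reorder), min(stock):
          reorder  stock
category                
books          88    320
elec          121    222
garden         57    100
tools         120    106
toys           85    367
filter rows where reorder <= 85:
          reorder  stock
category                
garden         57    100
toys           85    367
add column reorder_plus_3 = t['reorder'] + 3:
          reorder  stock  reorder_plus_3
category                                
garden         57    100              60
toys           85    367              88

148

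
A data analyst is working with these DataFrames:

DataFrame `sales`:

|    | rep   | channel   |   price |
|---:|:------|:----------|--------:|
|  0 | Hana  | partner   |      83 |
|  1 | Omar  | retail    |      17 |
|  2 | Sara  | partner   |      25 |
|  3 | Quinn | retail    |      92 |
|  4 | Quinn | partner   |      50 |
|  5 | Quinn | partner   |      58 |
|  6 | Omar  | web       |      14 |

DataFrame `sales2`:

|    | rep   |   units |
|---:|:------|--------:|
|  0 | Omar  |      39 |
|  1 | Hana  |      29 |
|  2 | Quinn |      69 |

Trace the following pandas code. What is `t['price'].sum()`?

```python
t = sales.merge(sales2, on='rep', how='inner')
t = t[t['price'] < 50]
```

merge on 'rep' (how='inner') → 6 rows:
     rep  channel  price  units
0   Hana  partner     83     29
1   Omar   retail     17     39
2  Quinn   retail     92     69
3  Quinn  partner     50     69
4  Quinn  partner     58     69
5   Omar      web     14     39
filter rows where price < 50:
    rep channel  price  units
1  Omar  retail     17     39
5  Omar     web     14     39

31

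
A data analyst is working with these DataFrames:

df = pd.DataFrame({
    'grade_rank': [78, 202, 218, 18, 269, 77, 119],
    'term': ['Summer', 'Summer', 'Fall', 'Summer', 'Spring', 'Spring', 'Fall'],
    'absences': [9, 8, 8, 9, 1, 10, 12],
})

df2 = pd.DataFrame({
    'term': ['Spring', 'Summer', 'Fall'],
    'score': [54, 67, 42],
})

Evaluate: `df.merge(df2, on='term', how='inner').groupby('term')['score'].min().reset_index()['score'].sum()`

merge on 'term' (how='inner') → 7 rows:
   grade_rank    term  absences  score
0          78  Summer         9     67
1         202  Summer         8     67
2         218    Fall         8     42
3          18  Summer         9     67
4         269  Spring         1     54
5          77  Spring        10     54
6         119    Fall        12     42
group by term, min of score:
term
Fall      42
Spring    54
Summer    67
Name: score, dtype: int64
reset_index():
     term  score
0    Fall     42
1  Spring     54
2  Summer     67
Finally, sum of column 'score' = 163.

163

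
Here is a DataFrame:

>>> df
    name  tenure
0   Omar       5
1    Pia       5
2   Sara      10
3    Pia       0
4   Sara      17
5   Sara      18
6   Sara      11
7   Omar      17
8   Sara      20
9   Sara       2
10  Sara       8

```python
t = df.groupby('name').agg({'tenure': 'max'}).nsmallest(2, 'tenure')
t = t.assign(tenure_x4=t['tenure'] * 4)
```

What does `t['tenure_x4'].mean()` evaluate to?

group by name, max of tenure:
      tenure
name        
Omar      17
Pia        5
Sara      20
take 2 rows with smallest tenure:
      tenure
name        
Pia        5
Omar      17
add column tenure_x4 = t['tenure'] * 4:
      tenure  tenure_x4
name                   
Pia        5         20
Omar      17         68
Reading off the mean of column 'tenure_x4', we get 44.0.

44.0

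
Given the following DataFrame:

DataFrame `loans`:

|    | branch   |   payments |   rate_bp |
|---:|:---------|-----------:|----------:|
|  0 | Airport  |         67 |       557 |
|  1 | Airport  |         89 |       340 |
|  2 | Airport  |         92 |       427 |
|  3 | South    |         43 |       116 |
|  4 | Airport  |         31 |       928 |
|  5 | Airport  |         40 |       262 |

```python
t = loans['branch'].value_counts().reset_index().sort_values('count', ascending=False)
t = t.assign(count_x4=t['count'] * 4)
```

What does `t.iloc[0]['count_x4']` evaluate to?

value_counts of branch:
branch
Airport    5
South      1
Name: count, dtype: int64
reset_index():
    branch  count
0  Airport      5
1    South      1
sort by count descending:
    branch  count
0  Airport      5
1    South      1
add column count_x4 = t['count'] * 4:
    branch  count  count_x4
0  Airport      5        20
1    South      1         4
Then the value at position 0, column 'count_x4': 20

20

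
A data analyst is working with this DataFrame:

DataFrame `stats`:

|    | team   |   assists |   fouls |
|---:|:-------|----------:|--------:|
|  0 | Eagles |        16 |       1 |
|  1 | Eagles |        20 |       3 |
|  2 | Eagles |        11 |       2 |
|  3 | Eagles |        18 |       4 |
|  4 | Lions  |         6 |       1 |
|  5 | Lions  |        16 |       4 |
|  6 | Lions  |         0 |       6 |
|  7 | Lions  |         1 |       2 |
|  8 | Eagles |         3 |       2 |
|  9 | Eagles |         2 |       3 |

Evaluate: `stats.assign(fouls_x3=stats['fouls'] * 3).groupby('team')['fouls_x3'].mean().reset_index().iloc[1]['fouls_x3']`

9.75

add column fouls_x3 = stats['fouls'] * 3:
     team  assists  fouls  fouls_x3
0  Eagles       16      1         3
1  Eagles       20      3         9
2  Eagles       11      2         6
3  Eagles       18      4        12
4   Lions        6      1         3
5   Lions       16      4        12
6   Lions        0      6        18
7   Lions        1      2         6
8  Eagles        3      2         6
9  Eagles        2      3         9
group by team, mean of fouls_x3:
team
Eagles    7.50
Lions     9.75
Name: fouls_x3, dtype: float64
reset_index():
     team  fouls_x3
0  Eagles      7.50
1   Lions      9.75
value at position 1, column 'fouls_x3' → 9.75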